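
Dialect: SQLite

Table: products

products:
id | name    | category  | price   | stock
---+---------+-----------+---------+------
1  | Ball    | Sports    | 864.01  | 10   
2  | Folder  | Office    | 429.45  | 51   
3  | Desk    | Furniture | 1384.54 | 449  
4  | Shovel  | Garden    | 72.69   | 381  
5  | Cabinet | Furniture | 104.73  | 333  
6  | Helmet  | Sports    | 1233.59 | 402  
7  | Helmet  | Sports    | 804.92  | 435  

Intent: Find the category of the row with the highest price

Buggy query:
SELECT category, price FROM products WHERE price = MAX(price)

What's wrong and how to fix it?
Bug: WHERE is evaluated per row; an aggregate over the whole table isn't defined there

Fix: Wrap MAX in a scalar subquery so WHERE compares against a single value

Corrected query:
SELECT category, price FROM products WHERE price = (SELECT MAX(price) FROM products)

Result:
category  | price  
----------+--------
Furniture | 1384.54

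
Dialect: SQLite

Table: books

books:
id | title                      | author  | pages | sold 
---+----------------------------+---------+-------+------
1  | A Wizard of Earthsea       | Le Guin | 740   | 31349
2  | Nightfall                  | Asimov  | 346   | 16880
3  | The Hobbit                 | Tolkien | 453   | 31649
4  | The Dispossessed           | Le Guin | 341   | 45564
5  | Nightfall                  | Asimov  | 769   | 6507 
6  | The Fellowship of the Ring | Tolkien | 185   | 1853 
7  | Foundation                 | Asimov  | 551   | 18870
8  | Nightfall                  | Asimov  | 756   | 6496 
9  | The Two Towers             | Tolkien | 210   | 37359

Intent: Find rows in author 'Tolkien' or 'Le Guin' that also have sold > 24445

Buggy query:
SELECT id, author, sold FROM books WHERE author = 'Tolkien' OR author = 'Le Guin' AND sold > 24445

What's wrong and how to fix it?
Bug: AND binds tighter than OR, so this parses as author = 'Tolkien' OR (author = 'Le Guin' AND sold > 24445)

Fix: Add parentheses around the OR so the AND applies to both alternatives

Corrected query:
SELECT id, author, sold FROM books WHERE (author = 'Tolkien' OR author = 'Le Guin') AND sold > 24445

Result:
id | author  | sold 
---+---------+------
1  | Le Guin | 31349
3  | Tolkien | 31649
4  | Le Guin | 45564
9  | Tolkien | 37359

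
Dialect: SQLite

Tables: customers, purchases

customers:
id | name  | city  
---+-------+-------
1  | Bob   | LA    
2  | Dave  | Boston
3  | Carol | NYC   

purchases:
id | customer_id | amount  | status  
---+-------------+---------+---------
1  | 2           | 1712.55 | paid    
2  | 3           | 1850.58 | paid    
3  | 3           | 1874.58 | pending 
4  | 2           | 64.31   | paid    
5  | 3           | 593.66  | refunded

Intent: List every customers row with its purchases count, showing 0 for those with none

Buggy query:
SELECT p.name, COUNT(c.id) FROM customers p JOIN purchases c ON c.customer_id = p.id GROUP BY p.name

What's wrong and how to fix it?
Bug: INNER JOIN drops customers rows that have no matching purchases rows

Fix: Use LEFT JOIN so parents without children still appear (COUNT(c.id) gives 0)

Corrected query:
SELECT p.name, COUNT(c.id) FROM customers p LEFT JOIN purchases c ON c.customer_id = p.id GROUP BY p.name

Result:
name  | COUNT(c.id)
------+------------
Bob   | 0          
Carol | 3          
Dave  | 2          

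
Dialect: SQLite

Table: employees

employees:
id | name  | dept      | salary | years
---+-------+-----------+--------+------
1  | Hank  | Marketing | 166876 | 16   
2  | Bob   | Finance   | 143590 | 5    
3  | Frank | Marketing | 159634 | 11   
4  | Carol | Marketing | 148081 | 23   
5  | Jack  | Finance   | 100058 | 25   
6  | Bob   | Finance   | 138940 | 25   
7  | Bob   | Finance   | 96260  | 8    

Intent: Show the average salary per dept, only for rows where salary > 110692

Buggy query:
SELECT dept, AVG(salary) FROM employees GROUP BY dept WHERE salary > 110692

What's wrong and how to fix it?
Bug: WHERE cannot follow GROUP BY

Fix: Move the WHERE clause before GROUP BY

Corrected query:
SELECT dept, AVG(salary) FROM employees WHERE salary > 110692 GROUP BY dept

Result:
dept      | AVG(salary)
----------+------------
Finance   | 141265     
Marketing | 158197     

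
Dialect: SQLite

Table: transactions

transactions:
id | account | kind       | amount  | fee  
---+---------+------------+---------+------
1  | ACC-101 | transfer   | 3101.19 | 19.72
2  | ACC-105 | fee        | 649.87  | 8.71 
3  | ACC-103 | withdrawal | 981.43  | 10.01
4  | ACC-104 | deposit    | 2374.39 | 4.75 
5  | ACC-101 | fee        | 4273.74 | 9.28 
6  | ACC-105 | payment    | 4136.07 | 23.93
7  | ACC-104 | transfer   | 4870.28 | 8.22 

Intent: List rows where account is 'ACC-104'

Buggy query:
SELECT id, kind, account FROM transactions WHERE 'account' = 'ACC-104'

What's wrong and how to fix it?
Bug: Single quotes denote string literals in SQL; the column name is being compared as a constant string

Fix: Reference the column as account without single quotes

Corrected query:
SELECT id, kind, account FROM transactions WHERE account = 'ACC-104'

Result:
id | kind     | account
---+----------+--------
4  | deposit  | ACC-104
7  | transfer | ACC-104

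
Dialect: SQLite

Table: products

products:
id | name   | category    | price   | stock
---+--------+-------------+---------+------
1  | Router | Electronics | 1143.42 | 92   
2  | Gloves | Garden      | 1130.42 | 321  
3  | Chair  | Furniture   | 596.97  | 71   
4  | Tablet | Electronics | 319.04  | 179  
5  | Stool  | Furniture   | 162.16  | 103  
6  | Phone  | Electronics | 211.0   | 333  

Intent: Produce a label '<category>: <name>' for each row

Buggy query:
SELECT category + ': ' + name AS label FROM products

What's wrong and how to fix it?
Bug: SQLite uses || for string concatenation; + coerces text to numbers (yielding 0)

Fix: Use the || operator for string concatenation

Corrected query:
SELECT category || ': ' || name AS label FROM products

Result:
label              
-------------------
Electronics: Router
Garden: Gloves     
Furniture: Chair   
Electronics: Tablet
Furniture: Stool   
Electronics: Phone 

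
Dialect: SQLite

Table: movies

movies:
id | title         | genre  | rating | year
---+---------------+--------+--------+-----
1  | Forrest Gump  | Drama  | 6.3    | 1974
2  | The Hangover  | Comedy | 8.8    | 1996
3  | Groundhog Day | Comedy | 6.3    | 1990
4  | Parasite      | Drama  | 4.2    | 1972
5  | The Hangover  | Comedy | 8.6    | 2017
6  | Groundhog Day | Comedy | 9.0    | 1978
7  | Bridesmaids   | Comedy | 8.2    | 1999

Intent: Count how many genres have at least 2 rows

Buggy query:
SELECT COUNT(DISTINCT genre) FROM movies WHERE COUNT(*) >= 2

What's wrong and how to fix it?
Bug: COUNT(*) cannot appear in WHERE; the per-group count doesn't exist yet

Fix: Group first with HAVING COUNT(*) >= 2, then COUNT the resulting groups

Corrected query:
SELECT COUNT(*) FROM (SELECT genre FROM movies GROUP BY genre HAVING COUNT(*) >= 2)

Result:
COUNT(*)
--------
2       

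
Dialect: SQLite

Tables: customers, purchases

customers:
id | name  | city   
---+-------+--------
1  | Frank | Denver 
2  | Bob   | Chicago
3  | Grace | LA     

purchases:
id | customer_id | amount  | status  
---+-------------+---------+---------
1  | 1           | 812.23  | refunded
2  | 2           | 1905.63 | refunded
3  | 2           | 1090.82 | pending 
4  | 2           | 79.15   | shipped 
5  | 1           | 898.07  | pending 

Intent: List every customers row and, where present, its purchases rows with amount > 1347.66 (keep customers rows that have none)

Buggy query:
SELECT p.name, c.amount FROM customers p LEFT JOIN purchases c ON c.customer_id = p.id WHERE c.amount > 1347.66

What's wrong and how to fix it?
Bug: Filtering c.amount in WHERE discards the NULL rows produced by LEFT JOIN, turning it into an inner join

Fix: Move the right-table condition into the ON clause so unmatched parents are kept

Corrected query:
SELECT p.name, c.amount FROM customers p LEFT JOIN purchases c ON c.customer_id = p.id AND c.amount > 1347.66

Result:
name  | amount 
------+--------
Frank | NULL   
Bob   | 1905.63
Grace | NULL   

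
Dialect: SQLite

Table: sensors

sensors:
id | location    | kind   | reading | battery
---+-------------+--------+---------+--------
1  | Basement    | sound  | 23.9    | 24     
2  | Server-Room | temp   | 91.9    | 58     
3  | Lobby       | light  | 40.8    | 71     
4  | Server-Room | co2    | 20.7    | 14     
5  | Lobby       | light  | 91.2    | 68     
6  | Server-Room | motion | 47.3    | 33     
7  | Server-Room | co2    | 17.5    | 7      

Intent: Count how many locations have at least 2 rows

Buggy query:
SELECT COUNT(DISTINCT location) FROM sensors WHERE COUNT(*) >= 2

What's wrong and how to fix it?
Bug: COUNT(*) cannot appear in WHERE; the per-group count doesn't exist yet

Fix: Use a subquery that GROUPs and filters with HAVING, then count its rows

Corrected query:
SELECT COUNT(*) FROM (SELECT location FROM sensors GROUP BY location HAVING COUNT(*) >= 2)

Result:
COUNT(*)
--------
2       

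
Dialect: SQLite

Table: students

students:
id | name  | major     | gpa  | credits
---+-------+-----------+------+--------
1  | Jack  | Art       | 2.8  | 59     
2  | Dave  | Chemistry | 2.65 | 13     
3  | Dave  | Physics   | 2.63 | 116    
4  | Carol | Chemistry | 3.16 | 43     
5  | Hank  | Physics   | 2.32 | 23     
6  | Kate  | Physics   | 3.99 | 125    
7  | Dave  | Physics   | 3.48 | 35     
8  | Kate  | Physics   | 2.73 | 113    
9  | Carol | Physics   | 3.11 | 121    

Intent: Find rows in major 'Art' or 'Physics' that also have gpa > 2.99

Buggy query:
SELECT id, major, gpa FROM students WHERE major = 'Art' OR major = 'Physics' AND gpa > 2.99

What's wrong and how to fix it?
Bug: AND binds tighter than OR, so this parses as major = 'Art' OR (major = 'Physics' AND gpa > 2.99)

Fix: Group the OR with parentheses (or use IN), then AND the threshold

Corrected query:
SELECT id, major, gpa FROM students WHERE (major = 'Art' OR major = 'Physics') AND gpa > 2.99

Result:
id | major   | gpa 
---+---------+-----
6  | Physics | 3.99
7  | Physics | 3.48
9  | Physics | 3.11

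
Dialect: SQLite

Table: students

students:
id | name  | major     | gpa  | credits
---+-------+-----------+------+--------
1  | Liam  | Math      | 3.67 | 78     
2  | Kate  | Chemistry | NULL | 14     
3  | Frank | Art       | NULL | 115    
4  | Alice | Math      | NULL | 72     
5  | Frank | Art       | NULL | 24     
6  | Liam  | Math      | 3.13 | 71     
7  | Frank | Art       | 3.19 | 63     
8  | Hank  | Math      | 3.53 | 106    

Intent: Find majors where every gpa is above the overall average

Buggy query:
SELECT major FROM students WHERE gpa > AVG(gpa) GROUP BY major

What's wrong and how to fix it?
Bug: AVG() is an aggregate; it can't sit directly in WHERE

Fix: Compute the overall average in a scalar subquery and compare each group's MIN against it in HAVING

Corrected query:
SELECT major FROM students GROUP BY major HAVING MIN(gpa) > (SELECT AVG(gpa) FROM students)

Result:
(no rows)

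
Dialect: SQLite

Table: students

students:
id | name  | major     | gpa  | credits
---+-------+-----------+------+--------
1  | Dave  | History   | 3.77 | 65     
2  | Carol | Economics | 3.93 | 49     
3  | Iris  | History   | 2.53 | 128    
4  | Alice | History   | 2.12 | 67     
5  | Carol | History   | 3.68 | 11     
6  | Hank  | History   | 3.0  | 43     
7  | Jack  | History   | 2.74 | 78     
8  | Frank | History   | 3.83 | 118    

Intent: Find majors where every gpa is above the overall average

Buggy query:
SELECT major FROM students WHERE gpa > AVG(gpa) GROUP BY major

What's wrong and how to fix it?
Bug: AVG() is an aggregate; it can't sit directly in WHERE

Fix: Use a subquery for AVG and a HAVING MIN(...) filter so the condition holds for every row in the group

Corrected query:
SELECT major FROM students GROUP BY major HAVING MIN(gpa) > (SELECT AVG(gpa) FROM students)

Result:
major    
---------
Economics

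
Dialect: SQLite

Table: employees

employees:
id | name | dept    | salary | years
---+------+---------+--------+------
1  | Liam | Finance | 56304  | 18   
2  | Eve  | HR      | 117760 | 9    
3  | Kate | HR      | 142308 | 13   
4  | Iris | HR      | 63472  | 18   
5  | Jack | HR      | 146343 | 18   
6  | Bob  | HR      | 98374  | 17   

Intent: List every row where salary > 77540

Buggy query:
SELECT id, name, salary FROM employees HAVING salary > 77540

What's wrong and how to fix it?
Bug: This is a non-aggregate query (no GROUP BY, no aggregates), so in SQLite the HAVING clause is invalid here; a row-level condition belongs in WHERE

Fix: Use WHERE for row-level filtering

Corrected query:
SELECT id, name, salary FROM employees WHERE salary > 77540

Result:
id | name | salary
---+------+-------
2  | Eve  | 117760
3  | Kate | 142308
5  | Jack | 146343
6  | Bob  | 98374 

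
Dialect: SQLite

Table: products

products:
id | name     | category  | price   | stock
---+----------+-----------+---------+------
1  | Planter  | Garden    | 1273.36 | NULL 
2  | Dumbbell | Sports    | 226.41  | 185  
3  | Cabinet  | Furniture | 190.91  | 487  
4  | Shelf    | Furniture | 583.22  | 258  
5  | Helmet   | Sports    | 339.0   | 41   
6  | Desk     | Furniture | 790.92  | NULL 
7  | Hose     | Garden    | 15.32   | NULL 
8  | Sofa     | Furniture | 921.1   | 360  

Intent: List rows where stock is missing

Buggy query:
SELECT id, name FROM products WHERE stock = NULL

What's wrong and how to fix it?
Bug: '= NULL' is always unknown in SQL three-valued logic, so no rows match

Fix: Replace '= NULL' with 'IS NULL'

Corrected query:
SELECT id, name FROM products WHERE stock IS NULL

Result:
id | name   
---+--------
1  | Planter
6  | Desk   
7  | Hose   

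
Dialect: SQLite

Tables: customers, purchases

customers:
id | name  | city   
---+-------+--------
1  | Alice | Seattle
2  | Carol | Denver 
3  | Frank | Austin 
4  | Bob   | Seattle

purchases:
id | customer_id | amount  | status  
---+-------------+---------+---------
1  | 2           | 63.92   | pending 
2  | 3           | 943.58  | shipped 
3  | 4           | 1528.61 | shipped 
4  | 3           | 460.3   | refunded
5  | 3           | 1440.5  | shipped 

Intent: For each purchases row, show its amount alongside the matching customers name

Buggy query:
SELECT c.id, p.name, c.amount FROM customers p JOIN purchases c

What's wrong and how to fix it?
Bug: JOIN with no ON clause produces a cartesian product; every purchases row pairs with every customers row

Fix: Add ON c.customer_id = p.id to the JOIN

Corrected query:
SELECT c.id, p.name, c.amount FROM customers p JOIN purchases c ON c.customer_id = p.id

Result:
id | name  | amount 
---+-------+--------
1  | Carol | 63.92  
2  | Frank | 943.58 
3  | Bob   | 1528.61
4  | Frank | 460.3  
5  | Frank | 1440.5 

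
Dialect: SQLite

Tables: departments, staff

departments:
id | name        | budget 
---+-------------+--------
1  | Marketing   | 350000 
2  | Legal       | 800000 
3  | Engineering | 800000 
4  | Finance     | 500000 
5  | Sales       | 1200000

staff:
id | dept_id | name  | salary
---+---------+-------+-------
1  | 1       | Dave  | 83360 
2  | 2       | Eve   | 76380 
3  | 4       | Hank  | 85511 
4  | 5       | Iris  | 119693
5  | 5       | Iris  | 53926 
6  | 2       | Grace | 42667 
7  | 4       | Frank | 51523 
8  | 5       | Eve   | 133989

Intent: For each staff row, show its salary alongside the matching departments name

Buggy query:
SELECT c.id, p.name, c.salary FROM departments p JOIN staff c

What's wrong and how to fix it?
Bug: Missing join condition: each staff row is matched to all departments rows instead of just its own

Fix: Add ON c.dept_id = p.id to the JOIN

Corrected query:
SELECT c.id, p.name, c.salary FROM departments p JOIN staff c ON c.dept_id = p.id

Result:
id | name      | salary
---+-----------+-------
1  | Marketing | 83360 
2  | Legal     | 76380 
3  | Finance   | 85511 
4  | Sales     | 119693
5  | Sales     | 53926 
6  | Legal     | 42667 
7  | Finance   | 51523 
8  | Sales     | 133989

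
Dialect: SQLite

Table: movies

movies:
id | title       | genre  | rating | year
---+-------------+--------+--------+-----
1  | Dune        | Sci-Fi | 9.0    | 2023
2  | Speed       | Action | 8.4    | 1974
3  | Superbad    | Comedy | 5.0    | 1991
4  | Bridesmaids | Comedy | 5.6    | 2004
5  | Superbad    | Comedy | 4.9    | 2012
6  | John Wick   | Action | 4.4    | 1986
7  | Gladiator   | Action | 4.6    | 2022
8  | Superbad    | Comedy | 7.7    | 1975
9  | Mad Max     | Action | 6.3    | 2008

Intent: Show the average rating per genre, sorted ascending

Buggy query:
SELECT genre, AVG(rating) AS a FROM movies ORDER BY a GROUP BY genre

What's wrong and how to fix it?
Bug: ORDER BY appears before GROUP BY; SQL clause order requires GROUP BY first

Fix: Move ORDER BY to the end, after GROUP BY

Corrected query:
SELECT genre, AVG(rating) AS a FROM movies GROUP BY genre ORDER BY a

Result:
genre  | a    
-------+------
Comedy | 5.8  
Action | 5.925
Sci-Fi | 9    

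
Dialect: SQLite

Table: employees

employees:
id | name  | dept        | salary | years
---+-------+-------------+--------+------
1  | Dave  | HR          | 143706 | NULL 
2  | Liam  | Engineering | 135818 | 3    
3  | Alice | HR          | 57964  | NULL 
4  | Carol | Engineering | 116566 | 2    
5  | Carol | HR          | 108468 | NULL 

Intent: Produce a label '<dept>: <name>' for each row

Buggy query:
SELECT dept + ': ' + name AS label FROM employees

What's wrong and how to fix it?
Bug: SQLite uses || for string concatenation; + coerces text to numbers (yielding 0)

Fix: Replace + with || to concatenate text

Corrected query:
SELECT dept || ': ' || name AS label FROM employees

Result:
label             
------------------
HR: Dave          
Engineering: Liam 
HR: Alice         
Engineering: Carol
HR: Carol         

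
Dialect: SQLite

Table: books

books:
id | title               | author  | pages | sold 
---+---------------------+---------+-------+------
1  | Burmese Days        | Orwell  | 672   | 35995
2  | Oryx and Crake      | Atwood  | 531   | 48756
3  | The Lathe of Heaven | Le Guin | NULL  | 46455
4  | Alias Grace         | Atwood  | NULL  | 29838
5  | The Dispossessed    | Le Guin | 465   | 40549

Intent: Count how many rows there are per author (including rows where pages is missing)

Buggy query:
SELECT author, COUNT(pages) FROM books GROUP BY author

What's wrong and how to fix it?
Bug: COUNT(pages) skips NULLs, so groups with missing pages are undercounted

Fix: Use COUNT(*) to count all rows regardless of NULL

Corrected query:
SELECT author, COUNT(*) FROM books GROUP BY author

Result:
author  | COUNT(*)
--------+---------
Atwood  | 2       
Le Guin | 2       
Orwell  | 1       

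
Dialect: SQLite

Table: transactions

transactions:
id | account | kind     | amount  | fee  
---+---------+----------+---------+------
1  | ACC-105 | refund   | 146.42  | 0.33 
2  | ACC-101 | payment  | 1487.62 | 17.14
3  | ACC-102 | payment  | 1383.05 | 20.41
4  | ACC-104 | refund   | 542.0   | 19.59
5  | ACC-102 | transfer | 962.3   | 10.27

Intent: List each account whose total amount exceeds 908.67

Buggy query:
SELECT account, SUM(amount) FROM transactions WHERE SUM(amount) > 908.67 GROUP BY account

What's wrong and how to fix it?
Bug: Aggregate functions cannot appear in a WHERE clause

Fix: Move the aggregate condition to a HAVING clause

Corrected query:
SELECT account, SUM(amount) FROM transactions GROUP BY account HAVING SUM(amount) > 908.67

Result:
account | SUM(amount)
--------+------------
ACC-101 | 1487.62    
ACC-102 | 2345.35    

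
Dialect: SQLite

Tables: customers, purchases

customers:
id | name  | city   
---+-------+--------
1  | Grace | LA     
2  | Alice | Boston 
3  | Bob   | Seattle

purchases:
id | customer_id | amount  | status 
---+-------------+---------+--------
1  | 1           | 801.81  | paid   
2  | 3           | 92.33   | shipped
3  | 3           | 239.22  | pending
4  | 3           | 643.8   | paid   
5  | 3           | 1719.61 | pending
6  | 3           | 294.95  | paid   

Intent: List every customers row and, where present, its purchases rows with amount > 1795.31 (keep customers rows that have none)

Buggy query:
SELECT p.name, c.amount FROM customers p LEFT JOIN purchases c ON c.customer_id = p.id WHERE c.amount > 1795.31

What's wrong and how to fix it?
Bug: Filtering c.amount in WHERE discards the NULL rows produced by LEFT JOIN, turning it into an inner join

Fix: Put 'c.amount > 1795.31' in the JOIN's ON clause instead of WHERE

Corrected query:
SELECT p.name, c.amount FROM customers p LEFT JOIN purchases c ON c.customer_id = p.id AND c.amount > 1795.31

Result:
name  | amount
------+-------
Grace | NULL  
Alice | NULL  
Bob   | NULL  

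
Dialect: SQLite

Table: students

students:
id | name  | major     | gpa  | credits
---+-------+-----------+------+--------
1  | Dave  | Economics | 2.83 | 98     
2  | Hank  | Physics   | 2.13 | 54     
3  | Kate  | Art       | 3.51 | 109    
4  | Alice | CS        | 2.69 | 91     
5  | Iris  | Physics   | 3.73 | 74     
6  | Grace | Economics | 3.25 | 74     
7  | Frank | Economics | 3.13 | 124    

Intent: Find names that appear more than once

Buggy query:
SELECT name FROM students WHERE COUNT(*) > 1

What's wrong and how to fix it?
Bug: COUNT(*) is an aggregate and cannot be used in WHERE

Fix: GROUP BY name, then filter groups with HAVING COUNT(*) > 1

Corrected query:
SELECT name FROM students GROUP BY name HAVING COUNT(*) > 1

Result:
(no rows)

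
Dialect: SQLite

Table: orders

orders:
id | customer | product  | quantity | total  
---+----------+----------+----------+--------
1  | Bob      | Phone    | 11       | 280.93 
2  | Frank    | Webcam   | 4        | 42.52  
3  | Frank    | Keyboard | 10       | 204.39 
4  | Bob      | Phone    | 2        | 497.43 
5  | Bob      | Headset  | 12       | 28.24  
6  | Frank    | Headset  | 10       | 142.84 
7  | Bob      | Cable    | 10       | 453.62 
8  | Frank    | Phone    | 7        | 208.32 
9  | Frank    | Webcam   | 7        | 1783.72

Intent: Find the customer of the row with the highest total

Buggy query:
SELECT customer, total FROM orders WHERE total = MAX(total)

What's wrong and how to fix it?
Bug: WHERE is evaluated per row; an aggregate over the whole table isn't defined there

Fix: Use a subquery: WHERE total = (SELECT MAX(total) FROM orders)

Corrected query:
SELECT customer, total FROM orders WHERE total = (SELECT MAX(total) FROM orders)

Result:
customer | total  
---------+--------
Frank    | 1783.72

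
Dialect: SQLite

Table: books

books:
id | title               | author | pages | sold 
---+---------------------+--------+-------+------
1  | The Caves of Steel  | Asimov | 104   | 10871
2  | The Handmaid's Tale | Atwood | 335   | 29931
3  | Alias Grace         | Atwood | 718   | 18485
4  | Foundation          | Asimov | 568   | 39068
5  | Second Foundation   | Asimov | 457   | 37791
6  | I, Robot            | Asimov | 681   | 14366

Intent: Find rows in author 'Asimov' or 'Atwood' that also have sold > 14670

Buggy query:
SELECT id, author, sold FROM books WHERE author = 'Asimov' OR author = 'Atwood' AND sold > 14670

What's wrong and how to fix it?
Bug: AND binds tighter than OR, so this parses as author = 'Asimov' OR (author = 'Atwood' AND sold > 14670)

Fix: Add parentheses around the OR so the AND applies to both alternatives

Corrected query:
SELECT id, author, sold FROM books WHERE (author = 'Asimov' OR author = 'Atwood') AND sold > 14670

Result:
id | author | sold 
---+--------+------
2  | Atwood | 29931
3  | Atwood | 18485
4  | Asimov | 39068
5  | Asimov | 37791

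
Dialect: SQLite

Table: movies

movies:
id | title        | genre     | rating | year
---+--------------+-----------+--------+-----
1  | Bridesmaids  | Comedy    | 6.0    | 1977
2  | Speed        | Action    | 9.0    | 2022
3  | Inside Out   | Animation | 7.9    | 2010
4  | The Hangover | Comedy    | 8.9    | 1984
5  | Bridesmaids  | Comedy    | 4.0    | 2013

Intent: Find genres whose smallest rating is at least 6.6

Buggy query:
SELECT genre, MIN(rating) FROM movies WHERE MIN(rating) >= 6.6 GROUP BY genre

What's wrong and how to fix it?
Bug: Aggregates like MIN are computed per group after WHERE runs

Fix: Replace WHERE with HAVING after the GROUP BY

Corrected query:
SELECT genre, MIN(rating) FROM movies GROUP BY genre HAVING MIN(rating) >= 6.6

Result:
genre     | MIN(rating)
----------+------------
Action    | 9          
Animation | 7.9        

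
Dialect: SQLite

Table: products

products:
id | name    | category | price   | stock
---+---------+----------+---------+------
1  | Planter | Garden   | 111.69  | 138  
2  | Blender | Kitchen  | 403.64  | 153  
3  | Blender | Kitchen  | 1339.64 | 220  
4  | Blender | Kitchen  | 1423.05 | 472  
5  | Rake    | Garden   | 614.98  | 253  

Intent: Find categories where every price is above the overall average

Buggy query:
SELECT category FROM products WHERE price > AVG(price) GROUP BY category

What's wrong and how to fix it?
Bug: WHERE evaluates per row before aggregation, so AVG() is unavailable

Fix: Use a subquery for AVG and a HAVING MIN(...) filter so the condition holds for every row in the group

Corrected query:
SELECT category FROM products GROUP BY category HAVING MIN(price) > (SELECT AVG(price) FROM products)

Result:
(no rows)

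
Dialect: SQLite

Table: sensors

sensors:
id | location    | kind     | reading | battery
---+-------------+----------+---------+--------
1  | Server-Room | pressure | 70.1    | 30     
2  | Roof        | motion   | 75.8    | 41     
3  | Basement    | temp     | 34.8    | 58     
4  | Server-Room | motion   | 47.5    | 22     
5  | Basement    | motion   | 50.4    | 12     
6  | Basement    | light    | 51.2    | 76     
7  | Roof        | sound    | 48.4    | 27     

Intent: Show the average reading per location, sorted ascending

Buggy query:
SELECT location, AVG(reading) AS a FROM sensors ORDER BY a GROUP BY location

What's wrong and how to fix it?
Bug: ORDER BY appears before GROUP BY; SQL clause order requires GROUP BY first

Fix: Move ORDER BY to the end, after GROUP BY

Corrected query:
SELECT location, AVG(reading) AS a FROM sensors GROUP BY location ORDER BY a

Result:
location    | a        
------------+----------
Basement    | 45.466667
Server-Room | 58.8     
Roof        | 62.1     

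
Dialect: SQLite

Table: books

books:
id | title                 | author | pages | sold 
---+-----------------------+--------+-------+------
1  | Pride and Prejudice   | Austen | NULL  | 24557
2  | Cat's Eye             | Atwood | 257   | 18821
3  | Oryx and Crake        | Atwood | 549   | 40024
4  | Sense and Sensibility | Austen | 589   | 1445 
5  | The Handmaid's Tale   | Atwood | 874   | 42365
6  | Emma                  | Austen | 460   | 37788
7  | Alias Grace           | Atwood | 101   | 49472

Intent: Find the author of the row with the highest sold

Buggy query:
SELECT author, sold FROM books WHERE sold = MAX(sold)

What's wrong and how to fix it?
Bug: WHERE is evaluated per row; an aggregate over the whole table isn't defined there

Fix: Wrap MAX in a scalar subquery so WHERE compares against a single value

Corrected query:
SELECT author, sold FROM books WHERE sold = (SELECT MAX(sold) FROM books)

Result:
author | sold 
-------+------
Atwood | 49472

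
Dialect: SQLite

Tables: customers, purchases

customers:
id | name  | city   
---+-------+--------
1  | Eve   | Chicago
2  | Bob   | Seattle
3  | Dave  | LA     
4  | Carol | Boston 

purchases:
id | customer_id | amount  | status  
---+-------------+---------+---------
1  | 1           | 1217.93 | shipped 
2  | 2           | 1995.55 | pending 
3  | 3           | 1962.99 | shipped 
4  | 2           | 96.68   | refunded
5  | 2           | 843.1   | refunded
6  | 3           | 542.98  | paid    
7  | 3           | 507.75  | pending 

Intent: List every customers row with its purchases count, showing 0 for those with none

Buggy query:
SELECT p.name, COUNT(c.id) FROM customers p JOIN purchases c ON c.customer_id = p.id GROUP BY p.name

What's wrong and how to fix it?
Bug: An inner join excludes parents with zero children

Fix: Use LEFT JOIN so parents without children still appear (COUNT(c.id) gives 0)

Corrected query:
SELECT p.name, COUNT(c.id) FROM customers p LEFT JOIN purchases c ON c.customer_id = p.id GROUP BY p.name

Result:
name  | COUNT(c.id)
------+------------
Bob   | 3          
Carol | 0          
Dave  | 3          
Eve   | 1          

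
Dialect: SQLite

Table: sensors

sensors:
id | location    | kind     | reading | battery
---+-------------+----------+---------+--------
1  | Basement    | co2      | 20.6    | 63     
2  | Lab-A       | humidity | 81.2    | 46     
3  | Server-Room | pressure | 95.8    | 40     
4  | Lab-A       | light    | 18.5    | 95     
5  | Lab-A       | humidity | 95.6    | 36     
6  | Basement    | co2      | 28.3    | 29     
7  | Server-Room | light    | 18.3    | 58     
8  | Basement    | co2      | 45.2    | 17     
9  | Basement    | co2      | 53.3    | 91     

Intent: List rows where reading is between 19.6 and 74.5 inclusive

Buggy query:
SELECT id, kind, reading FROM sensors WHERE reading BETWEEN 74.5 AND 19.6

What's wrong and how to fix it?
Bug: The bounds are reversed; BETWEEN a AND b requires a <= b to match anything

Fix: Swap the bounds so the smaller value comes first

Corrected query:
SELECT id, kind, reading FROM sensors WHERE reading BETWEEN 19.6 AND 74.5

Result:
id | kind | reading
---+------+--------
1  | co2  | 20.6   
6  | co2  | 28.3   
8  | co2  | 45.2   
9  | co2  | 53.3   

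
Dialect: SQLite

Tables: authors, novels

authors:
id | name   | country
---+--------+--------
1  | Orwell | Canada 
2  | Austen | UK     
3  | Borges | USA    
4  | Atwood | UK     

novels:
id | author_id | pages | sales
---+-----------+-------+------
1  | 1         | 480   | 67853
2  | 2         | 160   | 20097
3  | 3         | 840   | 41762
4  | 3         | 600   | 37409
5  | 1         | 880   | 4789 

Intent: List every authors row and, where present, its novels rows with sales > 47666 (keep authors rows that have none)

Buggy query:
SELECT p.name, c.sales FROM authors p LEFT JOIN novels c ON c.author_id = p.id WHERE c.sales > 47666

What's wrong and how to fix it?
Bug: A WHERE condition on the right-hand table after LEFT JOIN drops unmatched parents

Fix: Move the right-table condition into the ON clause so unmatched parents are kept

Corrected query:
SELECT p.name, c.sales FROM authors p LEFT JOIN novels c ON c.author_id = p.id AND c.sales > 47666

Result:
name   | sales
-------+------
Orwell | 67853
Austen | NULL 
Borges | NULL 
Atwood | NULL 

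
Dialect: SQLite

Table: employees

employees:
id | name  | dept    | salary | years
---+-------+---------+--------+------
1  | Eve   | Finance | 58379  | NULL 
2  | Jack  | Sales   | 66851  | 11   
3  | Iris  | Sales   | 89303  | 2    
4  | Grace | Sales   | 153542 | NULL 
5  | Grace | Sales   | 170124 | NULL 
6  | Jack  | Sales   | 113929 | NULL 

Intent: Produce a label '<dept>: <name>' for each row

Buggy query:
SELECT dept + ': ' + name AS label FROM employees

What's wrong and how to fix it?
Bug: SQLite uses || for string concatenation; + coerces text to numbers (yielding 0)

Fix: Use the || operator for string concatenation

Corrected query:
SELECT dept || ': ' || name AS label FROM employees

Result:
label       
------------
Finance: Eve
Sales: Jack 
Sales: Iris 
Sales: Grace
Sales: Grace
Sales: Jack 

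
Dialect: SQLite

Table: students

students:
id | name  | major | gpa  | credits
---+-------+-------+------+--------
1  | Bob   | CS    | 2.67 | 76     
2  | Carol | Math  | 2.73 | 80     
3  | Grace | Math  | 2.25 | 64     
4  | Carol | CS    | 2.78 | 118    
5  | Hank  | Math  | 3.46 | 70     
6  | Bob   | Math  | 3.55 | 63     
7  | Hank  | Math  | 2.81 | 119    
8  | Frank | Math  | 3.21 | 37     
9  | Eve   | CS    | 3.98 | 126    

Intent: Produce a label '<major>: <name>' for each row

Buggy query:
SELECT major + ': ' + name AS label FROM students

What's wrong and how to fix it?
Bug: SQLite uses || for string concatenation; + coerces text to numbers (yielding 0)

Fix: Use the || operator for string concatenation

Corrected query:
SELECT major || ': ' || name AS label FROM students

Result:
label      
-----------
CS: Bob    
Math: Carol
Math: Grace
CS: Carol  
Math: Hank 
Math: Bob  
Math: Hank 
Math: Frank
CS: Eve    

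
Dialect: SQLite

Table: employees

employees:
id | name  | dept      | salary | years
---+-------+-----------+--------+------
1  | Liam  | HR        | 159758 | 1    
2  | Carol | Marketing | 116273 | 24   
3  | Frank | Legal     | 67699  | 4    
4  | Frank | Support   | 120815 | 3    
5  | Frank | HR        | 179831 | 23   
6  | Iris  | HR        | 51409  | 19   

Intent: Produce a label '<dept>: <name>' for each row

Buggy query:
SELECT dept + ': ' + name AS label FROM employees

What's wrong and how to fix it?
Bug: '+' is numeric addition; on text columns SQLite converts them to 0 instead of concatenating

Fix: Use the || operator for string concatenation

Corrected query:
SELECT dept || ': ' || name AS label FROM employees

Result:
label           
----------------
HR: Liam        
Marketing: Carol
Legal: Frank    
Support: Frank  
HR: Frank       
HR: Iris        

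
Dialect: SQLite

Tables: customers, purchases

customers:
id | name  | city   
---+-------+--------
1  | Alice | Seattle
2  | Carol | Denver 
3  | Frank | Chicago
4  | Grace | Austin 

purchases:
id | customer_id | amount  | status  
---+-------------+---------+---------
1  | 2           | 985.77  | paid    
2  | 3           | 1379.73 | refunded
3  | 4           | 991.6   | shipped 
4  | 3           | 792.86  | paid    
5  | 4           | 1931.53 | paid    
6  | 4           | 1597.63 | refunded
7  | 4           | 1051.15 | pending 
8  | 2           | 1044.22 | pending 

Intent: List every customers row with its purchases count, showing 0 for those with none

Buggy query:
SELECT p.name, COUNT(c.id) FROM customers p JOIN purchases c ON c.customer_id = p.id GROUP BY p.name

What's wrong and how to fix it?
Bug: INNER JOIN drops customers rows that have no matching purchases rows

Fix: Switch to LEFT JOIN to retain unmatched parent rows

Corrected query:
SELECT p.name, COUNT(c.id) FROM customers p LEFT JOIN purchases c ON c.customer_id = p.id GROUP BY p.name

Result:
name  | COUNT(c.id)
------+------------
Alice | 0          
Carol | 2          
Frank | 2          
Grace | 4          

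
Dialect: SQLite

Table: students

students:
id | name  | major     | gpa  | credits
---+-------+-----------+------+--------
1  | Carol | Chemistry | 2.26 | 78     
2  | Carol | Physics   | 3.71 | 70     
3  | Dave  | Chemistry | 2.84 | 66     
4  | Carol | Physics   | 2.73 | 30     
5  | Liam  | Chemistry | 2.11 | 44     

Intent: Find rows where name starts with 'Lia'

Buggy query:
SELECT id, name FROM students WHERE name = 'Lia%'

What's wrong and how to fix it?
Bug: Wildcards only work with LIKE; '=' treats '%' as a literal character

Fix: Use LIKE for wildcard pattern matching

Corrected query:
SELECT id, name FROM students WHERE name LIKE 'Lia%'

Result:
id | name
---+-----
5  | Liam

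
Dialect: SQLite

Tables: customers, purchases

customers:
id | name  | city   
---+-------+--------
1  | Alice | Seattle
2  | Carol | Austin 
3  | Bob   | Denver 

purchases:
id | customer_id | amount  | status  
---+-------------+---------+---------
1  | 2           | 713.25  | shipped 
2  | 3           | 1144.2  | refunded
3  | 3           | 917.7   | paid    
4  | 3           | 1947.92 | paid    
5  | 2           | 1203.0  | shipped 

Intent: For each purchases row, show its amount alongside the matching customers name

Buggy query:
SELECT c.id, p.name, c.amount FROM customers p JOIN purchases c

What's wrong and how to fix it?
Bug: JOIN with no ON clause produces a cartesian product; every purchases row pairs with every customers row

Fix: Specify the join condition linking the foreign key to the parent id

Corrected query:
SELECT c.id, p.name, c.amount FROM customers p JOIN purchases c ON c.customer_id = p.id

Result:
id | name  | amount 
---+-------+--------
1  | Carol | 713.25 
2  | Bob   | 1144.2 
3  | Bob   | 917.7  
4  | Bob   | 1947.92
5  | Carol | 1203   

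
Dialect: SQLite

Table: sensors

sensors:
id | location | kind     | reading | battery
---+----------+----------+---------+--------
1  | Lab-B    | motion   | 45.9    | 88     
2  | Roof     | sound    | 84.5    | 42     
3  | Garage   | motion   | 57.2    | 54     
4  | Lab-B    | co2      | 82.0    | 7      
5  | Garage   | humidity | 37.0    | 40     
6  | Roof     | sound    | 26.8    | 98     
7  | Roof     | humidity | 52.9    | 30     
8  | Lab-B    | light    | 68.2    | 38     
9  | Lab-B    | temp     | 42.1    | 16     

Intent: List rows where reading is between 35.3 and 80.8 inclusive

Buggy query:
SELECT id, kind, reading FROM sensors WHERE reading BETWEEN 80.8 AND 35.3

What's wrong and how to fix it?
Bug: The bounds are reversed; BETWEEN a AND b requires a <= b to match anything

Fix: Swap the bounds so the smaller value comes first

Corrected query:
SELECT id, kind, reading FROM sensors WHERE reading BETWEEN 35.3 AND 80.8

Result:
id | kind     | reading
---+----------+--------
1  | motion   | 45.9   
3  | motion   | 57.2   
5  | humidity | 37     
7  | humidity | 52.9   
8  | light    | 68.2   
9  | temp     | 42.1   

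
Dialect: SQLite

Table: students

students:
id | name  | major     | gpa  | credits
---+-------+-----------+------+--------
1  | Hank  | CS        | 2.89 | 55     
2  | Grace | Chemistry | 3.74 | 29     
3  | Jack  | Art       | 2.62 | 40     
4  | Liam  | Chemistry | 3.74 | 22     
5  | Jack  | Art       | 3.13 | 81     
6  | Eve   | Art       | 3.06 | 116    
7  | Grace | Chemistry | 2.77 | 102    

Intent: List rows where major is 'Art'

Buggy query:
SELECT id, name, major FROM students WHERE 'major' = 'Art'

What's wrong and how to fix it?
Bug: Single quotes denote string literals in SQL; the column name is being compared as a constant string

Fix: Remove the quotes around the column name (or use double quotes for an identifier)

Corrected query:
SELECT id, name, major FROM students WHERE major = 'Art'

Result:
id | name | major
---+------+------
3  | Jack | Art  
5  | Jack | Art  
6  | Eve  | Art  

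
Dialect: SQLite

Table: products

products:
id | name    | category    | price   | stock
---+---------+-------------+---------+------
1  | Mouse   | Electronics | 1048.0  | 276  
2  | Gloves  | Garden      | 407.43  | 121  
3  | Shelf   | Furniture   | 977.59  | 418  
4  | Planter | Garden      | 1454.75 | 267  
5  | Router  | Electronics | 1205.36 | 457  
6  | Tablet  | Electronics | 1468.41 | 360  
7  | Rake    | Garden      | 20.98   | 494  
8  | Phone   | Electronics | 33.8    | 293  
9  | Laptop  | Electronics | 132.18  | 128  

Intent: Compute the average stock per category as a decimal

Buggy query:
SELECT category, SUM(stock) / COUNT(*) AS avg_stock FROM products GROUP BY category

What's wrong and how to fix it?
Bug: Both operands are integers, so '/' performs integer division and truncates

Fix: Cast one side to REAL so the division keeps the fractional part

Corrected query:
SELECT category, SUM(stock) * 1.0 / COUNT(*) AS avg_stock FROM products GROUP BY category

Result:
category    | avg_stock
------------+----------
Electronics | 302.8    
Furniture   | 418      
Garden      | 294      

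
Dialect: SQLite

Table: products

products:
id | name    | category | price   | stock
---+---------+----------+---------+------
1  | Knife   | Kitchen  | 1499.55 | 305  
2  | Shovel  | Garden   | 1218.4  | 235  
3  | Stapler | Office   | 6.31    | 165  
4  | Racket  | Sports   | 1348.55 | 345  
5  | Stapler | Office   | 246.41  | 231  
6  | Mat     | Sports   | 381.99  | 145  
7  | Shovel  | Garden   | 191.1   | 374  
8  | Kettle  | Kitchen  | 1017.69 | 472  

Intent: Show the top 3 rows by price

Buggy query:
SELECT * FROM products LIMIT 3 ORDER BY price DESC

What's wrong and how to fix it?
Bug: ORDER BY cannot follow LIMIT; LIMIT is the final clause

Fix: Swap the clauses: ORDER BY first, then LIMIT

Corrected query:
SELECT * FROM products ORDER BY price DESC LIMIT 3

Result:
id | name   | category | price   | stock
---+--------+----------+---------+------
1  | Knife  | Kitchen  | 1499.55 | 305  
4  | Racket | Sports   | 1348.55 | 345  
2  | Shovel | Garden   | 1218.4  | 235  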